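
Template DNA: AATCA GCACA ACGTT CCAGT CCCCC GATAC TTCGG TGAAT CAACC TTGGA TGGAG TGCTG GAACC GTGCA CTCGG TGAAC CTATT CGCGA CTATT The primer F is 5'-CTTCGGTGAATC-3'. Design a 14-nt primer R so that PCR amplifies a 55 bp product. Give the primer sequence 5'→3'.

5'-ATAGGTTCACCGAG-3'

The forward primer binds at positions 30–41, so a 55 bp product ends at position 30 + 55 − 1 = 84.
The reverse primer anneals to the top strand over positions 71–84, i.e. to CTCGGTGAACCTAT.
Its sequence written 5'→3' is the reverse complement: ATAGGTTCACCGAG.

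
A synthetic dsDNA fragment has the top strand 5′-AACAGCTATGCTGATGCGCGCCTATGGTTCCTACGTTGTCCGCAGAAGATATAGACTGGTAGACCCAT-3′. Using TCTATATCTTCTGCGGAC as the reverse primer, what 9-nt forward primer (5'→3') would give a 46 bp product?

The reverse primer's reverse complement GTCCGCAGAAGATATAGA matches the template at positions 38–55, so the product ends at position 55.
A 46 bp product then starts at position 55 − 46 + 1 = 10.
The forward primer is identical to the top strand there: GCTGATGCG.

5'-GCTGATGCG-3'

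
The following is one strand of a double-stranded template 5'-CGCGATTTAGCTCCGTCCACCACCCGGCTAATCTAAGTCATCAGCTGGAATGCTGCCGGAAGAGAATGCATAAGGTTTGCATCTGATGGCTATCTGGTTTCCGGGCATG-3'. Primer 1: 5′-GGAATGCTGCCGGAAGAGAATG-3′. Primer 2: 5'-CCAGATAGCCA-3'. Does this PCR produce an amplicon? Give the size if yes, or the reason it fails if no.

Yes — a 51 bp product.

Primer 1 (GGAATGCTGCCGGAAGAGAATG) matches the top strand at positions 47–68; it acts as a forward primer.
Primer 2's reverse complement is TGGCTATCTGG, matching the top strand at positions 87–97; it acts as a reverse primer.
The 3' ends face each other across positions 47–97, giving a 51 bp product.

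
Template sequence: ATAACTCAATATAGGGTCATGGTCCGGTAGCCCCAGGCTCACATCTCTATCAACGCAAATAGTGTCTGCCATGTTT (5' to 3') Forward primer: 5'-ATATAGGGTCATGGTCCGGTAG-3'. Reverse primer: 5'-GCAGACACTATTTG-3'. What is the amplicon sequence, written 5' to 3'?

5'-ATATAGGGTCATGGTCCGGTAGCCCCAGGCTCACATCTCTATCAACGCAAATAGTGTCTGC-3'

Forward primer ATATAGGGTCATGGTCCGGTAG is found on the top strand at positions 9–30.
Taking the reverse complement of GCAGACACTATTTG gives CAAATAGTGTCTGC, found at positions 56–69 on the template; the primer anneals here to the top strand with its 3' end pointing upstream.
The product is the template from position 9 through 69 (61 bp).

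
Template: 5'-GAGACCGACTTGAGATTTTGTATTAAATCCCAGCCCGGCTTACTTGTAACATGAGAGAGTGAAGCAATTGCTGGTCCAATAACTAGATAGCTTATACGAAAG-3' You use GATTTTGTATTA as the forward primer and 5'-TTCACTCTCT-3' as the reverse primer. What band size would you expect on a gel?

50 bp

Scanning the template, GATTTTGTATTA occurs at positions 14–25; this primer anneals to the bottom strand there with its 3' end pointing downstream.
Taking the reverse complement of TTCACTCTCT gives AGAGAGTGAA, found at positions 54–63 on the template; the primer anneals here to the top strand with its 3' end pointing upstream.
The product runs from position 14 to position 63, so its length is 63 − 14 + 1 = 50 bp.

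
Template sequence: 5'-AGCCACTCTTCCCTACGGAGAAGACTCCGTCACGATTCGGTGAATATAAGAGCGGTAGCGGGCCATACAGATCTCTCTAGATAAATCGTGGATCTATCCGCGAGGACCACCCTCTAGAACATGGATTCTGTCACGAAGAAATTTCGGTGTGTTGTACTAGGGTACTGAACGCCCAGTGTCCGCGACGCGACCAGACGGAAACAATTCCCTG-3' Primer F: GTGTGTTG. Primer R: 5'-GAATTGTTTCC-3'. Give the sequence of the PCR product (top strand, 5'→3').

5'-GTGTGTTGTACTAGGGTACTGAACGCCCAGTGTCCGCGACGCGACCAGACGGAAACAATTC-3'

Forward primer GTGTGTTG is found on the top strand at positions 147–154.
Reverse complement of the reverse primer: GGAAACAATTC. This occurs on the top strand at positions 197–207.
The product is the template from position 147 through 207 (61 bp).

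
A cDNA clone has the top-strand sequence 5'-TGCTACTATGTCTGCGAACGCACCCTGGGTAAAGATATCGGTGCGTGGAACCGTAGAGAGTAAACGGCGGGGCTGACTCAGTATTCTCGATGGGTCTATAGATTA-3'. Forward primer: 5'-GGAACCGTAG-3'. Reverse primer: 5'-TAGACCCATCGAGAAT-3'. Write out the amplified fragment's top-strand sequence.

5'-GGAACCGTAGAGAGTAAACGGCGGGGCTGACTCAGTATTCTCGATGGGTCTA-3'

Scanning the template, GGAACCGTAG occurs at positions 47–56; this primer anneals to the bottom strand there with its 3' end pointing downstream.
Reverse complement of the reverse primer: ATTCTCGATGGGTCTA. This occurs on the top strand at positions 83–98.
The product is the template from position 47 through 98 (52 bp).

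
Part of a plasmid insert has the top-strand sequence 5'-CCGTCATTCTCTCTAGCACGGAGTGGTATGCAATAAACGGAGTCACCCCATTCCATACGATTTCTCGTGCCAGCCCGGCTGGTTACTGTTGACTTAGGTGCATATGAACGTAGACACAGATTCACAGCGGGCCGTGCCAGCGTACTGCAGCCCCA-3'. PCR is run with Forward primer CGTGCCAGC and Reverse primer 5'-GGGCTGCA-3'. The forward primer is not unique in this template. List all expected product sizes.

The forward primer CGTGCCAGC matches the top strand at positions 66–74, 133–141.
The reverse primer's reverse complement is TGCAGCCC, matching at positions 146–153.
Each forward site pairs with the reverse site to give a product ending at position 153: sizes 88, 21 bp.

88 bp, 21 bp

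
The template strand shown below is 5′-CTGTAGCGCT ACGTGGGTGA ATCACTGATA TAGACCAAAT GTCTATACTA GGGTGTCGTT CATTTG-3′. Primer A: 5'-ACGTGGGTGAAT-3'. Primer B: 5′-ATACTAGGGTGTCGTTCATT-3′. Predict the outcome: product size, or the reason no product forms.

No product — both primers anneal to the same strand and extend in the same direction.

Primer A (ACGTGGGTGAAT) matches the top strand at positions 11–22 (3' end points downstream).
Primer B (ATACTAGGGTGTCGTTCATT) also matches the top strand directly, at positions 45–64 — its reverse complement AATGAACGACACCCTAGTAT is not present.
Both primers anneal to the bottom strand with 3' ends pointing the same way, so neither can prime synthesis back toward the other.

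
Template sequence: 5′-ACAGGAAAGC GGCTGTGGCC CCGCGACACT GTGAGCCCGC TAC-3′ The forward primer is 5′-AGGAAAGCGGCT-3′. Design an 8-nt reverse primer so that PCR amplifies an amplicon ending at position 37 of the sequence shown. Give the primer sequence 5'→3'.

The forward primer binds at positions 3–14; the product's 3' end on the top strand is position 37.
The reverse primer anneals to the top strand over positions 30–37, i.e. to TGTGAGCC.
Its sequence written 5'→3' is the reverse complement: GGCTCACA.

5'-GGCTCACA-3'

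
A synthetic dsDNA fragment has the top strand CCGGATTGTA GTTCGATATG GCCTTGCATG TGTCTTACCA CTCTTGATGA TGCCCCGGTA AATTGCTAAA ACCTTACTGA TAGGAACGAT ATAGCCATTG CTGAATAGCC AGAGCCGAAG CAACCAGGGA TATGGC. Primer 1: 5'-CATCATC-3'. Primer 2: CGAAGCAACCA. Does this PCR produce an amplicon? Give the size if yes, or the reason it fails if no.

Primer 1 (CATCATC) has reverse complement GATGATG, which matches the top strand at positions 46–52; primer 1 anneals to the top strand there with its 3' end pointing upstream toward position 46.
Primer 2 (CGAAGCAACCA) matches the top strand directly at positions 116–126; it anneals to the bottom strand with its 3' end pointing downstream toward position 126.
The 3' ends diverge (primer 1 extends toward position 1, primer 2 toward position 136), so the primers never converge on a shared product.

No product — the primers' 3' ends point away from each other.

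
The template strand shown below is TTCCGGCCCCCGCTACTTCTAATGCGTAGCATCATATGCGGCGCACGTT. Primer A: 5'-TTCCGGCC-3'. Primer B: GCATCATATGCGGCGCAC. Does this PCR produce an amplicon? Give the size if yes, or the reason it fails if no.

No product — both primers anneal to the same strand and extend in the same direction.

Primer A (TTCCGGCC) matches the top strand at positions 1–8 (3' end points downstream).
Primer B (GCATCATATGCGGCGCAC) also matches the top strand directly, at positions 29–46 — its reverse complement GTGCGCCGCATATGATGC is not present.
Both primers anneal to the bottom strand with 3' ends pointing the same way, so neither can prime synthesis back toward the other.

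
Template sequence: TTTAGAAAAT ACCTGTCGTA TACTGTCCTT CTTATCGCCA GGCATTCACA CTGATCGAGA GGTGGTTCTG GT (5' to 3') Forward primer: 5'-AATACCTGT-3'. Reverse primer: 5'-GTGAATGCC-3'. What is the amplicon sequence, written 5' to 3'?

5'-AATACCTGTCGTATACTGTCCTTCTTATCGCCAGGCATTCAC-3'

Forward primer AATACCTGT is found on the top strand at positions 8–16.
Reverse complement of the reverse primer: GGCATTCAC. This occurs on the top strand at positions 41–49.
The product is the template from position 8 through 49 (42 bp).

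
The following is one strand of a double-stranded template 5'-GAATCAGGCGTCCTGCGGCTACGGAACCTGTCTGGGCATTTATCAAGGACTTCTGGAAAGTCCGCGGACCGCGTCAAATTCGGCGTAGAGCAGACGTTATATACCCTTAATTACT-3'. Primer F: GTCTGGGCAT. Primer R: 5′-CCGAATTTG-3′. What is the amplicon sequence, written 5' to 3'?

5'-GTCTGGGCATTTATCAAGGACTTCTGGAAAGTCCGCGGACCGCGTCAAATTCGG-3'

Forward primer GTCTGGGCAT is found on the top strand at positions 30–39.
Reverse complement of the reverse primer: CAAATTCGG. This occurs on the top strand at positions 75–83.
The product is the template from position 30 through 83 (54 bp).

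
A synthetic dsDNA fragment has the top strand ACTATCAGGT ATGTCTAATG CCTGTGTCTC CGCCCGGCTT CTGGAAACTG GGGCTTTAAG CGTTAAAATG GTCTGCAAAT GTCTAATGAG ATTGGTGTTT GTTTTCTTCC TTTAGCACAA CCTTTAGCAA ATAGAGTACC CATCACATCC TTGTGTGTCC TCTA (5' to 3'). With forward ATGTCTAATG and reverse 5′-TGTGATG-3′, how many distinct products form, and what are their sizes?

The forward primer ATGTCTAATG matches the top strand at positions 11–20, 79–88.
The reverse primer's reverse complement is CATCACA, matching at positions 141–147.
Each forward site pairs with the reverse site to give a product ending at position 147: sizes 137, 69 bp.

Two products: 137 bp, 69 bp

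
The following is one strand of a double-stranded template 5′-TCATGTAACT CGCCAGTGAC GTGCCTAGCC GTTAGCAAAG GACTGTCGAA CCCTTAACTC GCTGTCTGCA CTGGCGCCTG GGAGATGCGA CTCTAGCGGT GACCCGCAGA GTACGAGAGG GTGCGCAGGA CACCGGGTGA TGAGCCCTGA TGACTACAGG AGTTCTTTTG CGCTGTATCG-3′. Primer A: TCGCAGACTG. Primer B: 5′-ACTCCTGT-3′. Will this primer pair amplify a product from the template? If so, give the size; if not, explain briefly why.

Primer A (TCGCAGACTG) does not match the top strand, and its reverse complement CAGTCTGCGA does not match either.
With no annealing site for primer A, no amplification occurs.

No product — primer A has no binding site in the template.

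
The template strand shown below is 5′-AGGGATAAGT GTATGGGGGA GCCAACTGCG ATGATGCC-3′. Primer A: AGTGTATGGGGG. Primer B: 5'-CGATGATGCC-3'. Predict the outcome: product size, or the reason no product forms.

No product — both primers anneal to the same strand and extend in the same direction.

Primer A (AGTGTATGGGGG) matches the top strand at positions 8–19 (3' end points downstream).
Primer B (CGATGATGCC) also matches the top strand directly, at positions 29–38 — its reverse complement GGCATCATCG is not present.
Both primers anneal to the bottom strand with 3' ends pointing the same way, so neither can prime synthesis back toward the other.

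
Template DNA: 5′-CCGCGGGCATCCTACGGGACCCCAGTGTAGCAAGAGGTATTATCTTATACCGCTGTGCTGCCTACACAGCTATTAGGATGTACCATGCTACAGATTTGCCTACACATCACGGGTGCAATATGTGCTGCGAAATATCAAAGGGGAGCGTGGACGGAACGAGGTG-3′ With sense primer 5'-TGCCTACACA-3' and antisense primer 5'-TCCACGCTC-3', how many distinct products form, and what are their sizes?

Two products: 93 bp, 55 bp

The forward primer TGCCTACACA matches the top strand at positions 59–68, 97–106.
The reverse primer's reverse complement is GAGCGTGGA, matching at positions 143–151.
Each forward site pairs with the reverse site to give a product ending at position 151: sizes 93, 55 bp.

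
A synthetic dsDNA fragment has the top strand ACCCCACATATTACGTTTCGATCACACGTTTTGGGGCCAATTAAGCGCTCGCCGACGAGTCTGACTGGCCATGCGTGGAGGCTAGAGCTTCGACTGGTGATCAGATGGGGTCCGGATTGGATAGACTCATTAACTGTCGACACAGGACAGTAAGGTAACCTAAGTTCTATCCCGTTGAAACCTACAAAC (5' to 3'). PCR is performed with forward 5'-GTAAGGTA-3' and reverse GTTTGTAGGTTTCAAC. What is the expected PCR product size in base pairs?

Forward primer GTAAGGTA is found on the top strand at positions 150–157.
Reverse complement of the reverse primer: GTTGAAACCTACAAAC. This occurs on the top strand at positions 174–189.
The product runs from position 150 to position 189, so its length is 189 − 150 + 1 = 40 bp.

40 bp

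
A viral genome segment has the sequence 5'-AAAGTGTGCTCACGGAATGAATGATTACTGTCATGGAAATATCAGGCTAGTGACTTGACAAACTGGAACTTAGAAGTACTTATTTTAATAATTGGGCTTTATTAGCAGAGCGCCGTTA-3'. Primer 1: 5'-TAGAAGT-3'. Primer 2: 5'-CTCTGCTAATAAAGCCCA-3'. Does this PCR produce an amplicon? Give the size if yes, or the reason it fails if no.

Yes — a 40 bp product.

Primer 1 (TAGAAGT) matches the top strand at positions 71–77; it acts as a forward primer.
Primer 2's reverse complement is TGGGCTTTATTAGCAGAG, matching the top strand at positions 93–110; it acts as a reverse primer.
The 3' ends face each other across positions 71–110, giving a 40 bp product.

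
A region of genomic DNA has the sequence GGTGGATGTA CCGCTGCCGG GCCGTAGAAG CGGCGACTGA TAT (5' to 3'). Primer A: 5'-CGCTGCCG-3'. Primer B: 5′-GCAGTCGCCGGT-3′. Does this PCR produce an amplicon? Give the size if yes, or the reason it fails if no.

No product — primer B has no binding site in the template.

Primer B (GCAGTCGCCGGT) does not match the top strand, and its reverse complement ACCGGCGACTGC does not match either.
With no annealing site for primer B, no amplification occurs.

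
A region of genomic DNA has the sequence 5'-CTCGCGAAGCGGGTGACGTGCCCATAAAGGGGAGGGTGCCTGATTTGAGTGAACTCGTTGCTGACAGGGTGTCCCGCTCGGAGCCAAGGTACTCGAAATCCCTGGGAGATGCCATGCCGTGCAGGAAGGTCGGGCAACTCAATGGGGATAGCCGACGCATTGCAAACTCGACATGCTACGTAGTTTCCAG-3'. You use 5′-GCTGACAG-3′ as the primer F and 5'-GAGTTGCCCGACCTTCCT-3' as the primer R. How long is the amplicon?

Scanning the template, GCTGACAG occurs at positions 60–67; this primer anneals to the bottom strand there with its 3' end pointing downstream.
Taking the reverse complement of GAGTTGCCCGACCTTCCT gives AGGAAGGTCGGGCAACTC, found at positions 123–140 on the template; the primer anneals here to the top strand with its 3' end pointing upstream.
Product length = (reverse-primer end) − (forward-primer start) + 1 = 140 − 60 + 1 = 81 bp.

81 bp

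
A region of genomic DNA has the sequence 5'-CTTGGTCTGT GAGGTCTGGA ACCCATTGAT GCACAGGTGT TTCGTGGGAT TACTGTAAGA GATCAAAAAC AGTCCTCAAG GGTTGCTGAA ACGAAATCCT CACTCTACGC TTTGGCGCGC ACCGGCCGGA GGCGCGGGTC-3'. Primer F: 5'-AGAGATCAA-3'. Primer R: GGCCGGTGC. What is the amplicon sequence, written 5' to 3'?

The forward primer matches the template at positions 58–66.
Reverse complement of the reverse primer: GCACCGGCC. This occurs on the top strand at positions 119–127.
The product is the template from position 58 through 127 (70 bp).

5'-AGAGATCAAAAACAGTCCTCAAGGGTTGCTGAAACGAAATCCTCACTCTACGCTTTGGCGCGCACCGGCC-3'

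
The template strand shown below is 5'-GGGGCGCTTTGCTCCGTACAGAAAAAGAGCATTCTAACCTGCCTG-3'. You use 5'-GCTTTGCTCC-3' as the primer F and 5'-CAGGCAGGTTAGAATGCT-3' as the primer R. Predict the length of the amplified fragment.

40 bp

Forward primer GCTTTGCTCC is found on the top strand at positions 6–15.
Taking the reverse complement of CAGGCAGGTTAGAATGCT gives AGCATTCTAACCTGCCTG, found at positions 28–45 on the template; the primer anneals here to the top strand with its 3' end pointing upstream.
Amplicon spans positions 6–45: 40 bp.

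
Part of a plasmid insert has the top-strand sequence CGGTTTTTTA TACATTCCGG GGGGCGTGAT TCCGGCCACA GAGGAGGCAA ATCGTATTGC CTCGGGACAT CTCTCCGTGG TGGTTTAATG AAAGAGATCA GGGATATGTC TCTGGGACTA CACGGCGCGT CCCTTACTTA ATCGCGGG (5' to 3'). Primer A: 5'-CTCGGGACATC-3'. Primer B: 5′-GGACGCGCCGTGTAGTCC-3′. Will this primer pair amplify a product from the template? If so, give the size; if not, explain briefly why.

Primer A (CTCGGGACATC) matches the top strand at positions 61–71; it acts as a forward primer.
Primer B's reverse complement is GGACTACACGGCGCGTCC, matching the top strand at positions 115–132; it acts as a reverse primer.
The 3' ends face each other across positions 61–132, giving a 72 bp product.

Yes — a 72 bp product.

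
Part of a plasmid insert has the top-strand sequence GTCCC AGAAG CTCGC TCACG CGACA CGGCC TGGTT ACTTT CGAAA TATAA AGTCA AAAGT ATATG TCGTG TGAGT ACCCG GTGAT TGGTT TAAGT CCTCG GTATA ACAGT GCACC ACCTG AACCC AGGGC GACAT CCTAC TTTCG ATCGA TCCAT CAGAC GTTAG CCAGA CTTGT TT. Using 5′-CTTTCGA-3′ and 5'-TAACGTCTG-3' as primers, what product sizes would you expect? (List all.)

128 bp, 25 bp

The forward primer CTTTCGA matches the top strand at positions 37–43, 140–146.
The reverse primer's reverse complement is CAGACGTTA, matching at positions 156–164.
Each forward site pairs with the reverse site to give a product ending at position 164: sizes 128, 25 bp.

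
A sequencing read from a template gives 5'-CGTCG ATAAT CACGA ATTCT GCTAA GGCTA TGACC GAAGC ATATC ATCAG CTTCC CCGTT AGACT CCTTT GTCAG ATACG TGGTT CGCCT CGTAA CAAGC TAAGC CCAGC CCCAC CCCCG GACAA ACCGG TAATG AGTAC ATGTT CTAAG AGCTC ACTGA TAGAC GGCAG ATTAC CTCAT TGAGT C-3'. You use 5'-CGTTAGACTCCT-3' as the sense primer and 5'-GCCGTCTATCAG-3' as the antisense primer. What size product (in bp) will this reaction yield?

Forward primer CGTTAGACTCCT is found on the top strand at positions 57–68.
Reverse complement of the reverse primer: CTGATAGACGGC. This occurs on the top strand at positions 157–168.
The product runs from position 57 to position 168, so its length is 168 − 57 + 1 = 112 bp.

112 bp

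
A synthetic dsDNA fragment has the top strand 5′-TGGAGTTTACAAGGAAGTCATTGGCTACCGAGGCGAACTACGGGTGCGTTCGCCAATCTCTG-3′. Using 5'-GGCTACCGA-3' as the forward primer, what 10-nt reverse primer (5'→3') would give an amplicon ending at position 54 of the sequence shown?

5'-GGCGAACGCA-3'

The forward primer binds at positions 23–31; the product's 3' end on the top strand is position 54.
The reverse primer anneals to the top strand over positions 45–54, i.e. to TGCGTTCGCC.
Its sequence written 5'→3' is the reverse complement: GGCGAACGCA.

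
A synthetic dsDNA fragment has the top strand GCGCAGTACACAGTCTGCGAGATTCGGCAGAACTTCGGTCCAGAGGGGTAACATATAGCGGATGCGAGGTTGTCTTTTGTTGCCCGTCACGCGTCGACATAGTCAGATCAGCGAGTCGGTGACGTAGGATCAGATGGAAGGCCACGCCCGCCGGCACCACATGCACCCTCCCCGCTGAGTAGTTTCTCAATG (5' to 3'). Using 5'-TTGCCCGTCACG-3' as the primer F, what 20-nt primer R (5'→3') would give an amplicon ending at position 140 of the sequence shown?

5'-CTTCCATCTGATCCTACGTC-3'

The forward primer binds at positions 80–91; the product's 3' end on the top strand is position 140.
The reverse primer anneals to the top strand over positions 121–140, i.e. to GACGTAGGATCAGATGGAAG.
Its sequence written 5'→3' is the reverse complement: CTTCCATCTGATCCTACGTC.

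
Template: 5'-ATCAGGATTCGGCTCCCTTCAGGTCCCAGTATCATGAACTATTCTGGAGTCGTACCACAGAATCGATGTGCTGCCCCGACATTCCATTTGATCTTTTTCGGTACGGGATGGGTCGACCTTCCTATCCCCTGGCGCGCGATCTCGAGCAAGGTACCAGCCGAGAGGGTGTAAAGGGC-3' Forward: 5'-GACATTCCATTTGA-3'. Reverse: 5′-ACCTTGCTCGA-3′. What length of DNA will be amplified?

Scanning the template, GACATTCCATTTGA occurs at positions 78–91; this primer anneals to the bottom strand there with its 3' end pointing downstream.
The reverse primer's reverse complement is TCGAGCAAGGT, which matches the template at positions 142–152.
Product length = (reverse-primer end) − (forward-primer start) + 1 = 152 − 78 + 1 = 75 bp.

75 bp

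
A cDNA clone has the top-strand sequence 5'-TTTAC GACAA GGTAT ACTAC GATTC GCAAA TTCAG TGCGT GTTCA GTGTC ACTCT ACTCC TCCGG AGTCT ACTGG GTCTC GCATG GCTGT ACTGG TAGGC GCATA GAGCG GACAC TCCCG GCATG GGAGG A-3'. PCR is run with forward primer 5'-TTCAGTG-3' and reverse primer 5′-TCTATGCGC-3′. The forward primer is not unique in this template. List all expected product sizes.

The forward primer TTCAGTG matches the top strand at positions 31–37, 42–48.
The reverse primer's reverse complement is GCGCATAGA, matching at positions 99–107.
Each forward site pairs with the reverse site to give a product ending at position 107: sizes 77, 66 bp.

77 bp, 66 bp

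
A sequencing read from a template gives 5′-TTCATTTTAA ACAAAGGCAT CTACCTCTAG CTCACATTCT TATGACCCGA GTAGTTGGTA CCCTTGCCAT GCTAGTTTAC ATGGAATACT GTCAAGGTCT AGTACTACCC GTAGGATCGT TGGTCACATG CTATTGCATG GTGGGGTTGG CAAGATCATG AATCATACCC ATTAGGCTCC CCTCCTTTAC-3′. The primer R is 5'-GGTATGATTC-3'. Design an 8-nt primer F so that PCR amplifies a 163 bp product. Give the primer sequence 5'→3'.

5'-TTAAACAA-3'

The reverse primer's reverse complement GAATCATACC matches the template at positions 160–169, so the product ends at position 169.
A 163 bp product then starts at position 169 − 163 + 1 = 7.
The forward primer is identical to the top strand there: TTAAACAA.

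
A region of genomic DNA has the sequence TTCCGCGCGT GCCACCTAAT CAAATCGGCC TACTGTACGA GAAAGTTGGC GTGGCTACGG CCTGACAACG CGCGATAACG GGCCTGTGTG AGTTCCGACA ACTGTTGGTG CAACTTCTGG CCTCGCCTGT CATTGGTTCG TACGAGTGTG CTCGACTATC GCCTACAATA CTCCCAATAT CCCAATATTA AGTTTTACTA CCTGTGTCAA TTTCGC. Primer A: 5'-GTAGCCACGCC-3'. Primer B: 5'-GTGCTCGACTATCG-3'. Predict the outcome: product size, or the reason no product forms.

Primer A (GTAGCCACGCC) has reverse complement GGCGTGGCTAC, which matches the top strand at positions 48–58; primer A anneals to the top strand there with its 3' end pointing upstream toward position 48.
Primer B (GTGCTCGACTATCG) matches the top strand directly at positions 148–161; it anneals to the bottom strand with its 3' end pointing downstream toward position 161.
The 3' ends diverge (primer A extends toward position 1, primer B toward position 216), so the primers never converge on a shared product.

No product — the primers' 3' ends point away from each other.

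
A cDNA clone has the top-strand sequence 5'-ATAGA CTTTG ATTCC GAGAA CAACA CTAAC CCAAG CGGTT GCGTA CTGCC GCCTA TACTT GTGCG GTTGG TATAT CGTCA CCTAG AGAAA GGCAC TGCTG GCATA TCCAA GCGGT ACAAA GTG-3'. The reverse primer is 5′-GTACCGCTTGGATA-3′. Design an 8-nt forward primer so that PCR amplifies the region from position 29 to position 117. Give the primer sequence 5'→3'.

The reverse primer's reverse complement TATCCAAGCGGTAC matches the template at positions 104–117; the product starts at position 29.
The forward primer is identical to the top strand over positions 29–36: ACCCAAGC.

5'-ACCCAAGC-3'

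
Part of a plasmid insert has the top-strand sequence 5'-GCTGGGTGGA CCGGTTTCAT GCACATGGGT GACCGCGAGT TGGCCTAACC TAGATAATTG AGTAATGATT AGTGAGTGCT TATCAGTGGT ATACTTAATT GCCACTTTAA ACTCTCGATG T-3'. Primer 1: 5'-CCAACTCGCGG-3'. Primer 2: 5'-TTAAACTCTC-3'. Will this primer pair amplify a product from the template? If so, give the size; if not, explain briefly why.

Primer 1 (CCAACTCGCGG) has reverse complement CCGCGAGTTGG, which matches the top strand at positions 33–43; primer 1 anneals to the top strand there with its 3' end pointing upstream toward position 33.
Primer 2 (TTAAACTCTC) matches the top strand directly at positions 107–116; it anneals to the bottom strand with its 3' end pointing downstream toward position 116.
The 3' ends diverge (primer 1 extends toward position 1, primer 2 toward position 121), so the primers never converge on a shared product.

No product — the primers' 3' ends point away from each other.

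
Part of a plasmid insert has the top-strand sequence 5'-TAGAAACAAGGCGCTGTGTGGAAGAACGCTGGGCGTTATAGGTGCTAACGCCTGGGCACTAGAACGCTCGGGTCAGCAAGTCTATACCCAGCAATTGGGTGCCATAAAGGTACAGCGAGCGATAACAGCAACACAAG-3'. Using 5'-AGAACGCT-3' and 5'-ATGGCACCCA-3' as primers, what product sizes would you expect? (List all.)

The forward primer AGAACGCT matches the top strand at positions 23–30, 61–68.
The reverse primer's reverse complement is TGGGTGCCAT, matching at positions 96–105.
Each forward site pairs with the reverse site to give a product ending at position 105: sizes 83, 45 bp.

83 bp, 45 bp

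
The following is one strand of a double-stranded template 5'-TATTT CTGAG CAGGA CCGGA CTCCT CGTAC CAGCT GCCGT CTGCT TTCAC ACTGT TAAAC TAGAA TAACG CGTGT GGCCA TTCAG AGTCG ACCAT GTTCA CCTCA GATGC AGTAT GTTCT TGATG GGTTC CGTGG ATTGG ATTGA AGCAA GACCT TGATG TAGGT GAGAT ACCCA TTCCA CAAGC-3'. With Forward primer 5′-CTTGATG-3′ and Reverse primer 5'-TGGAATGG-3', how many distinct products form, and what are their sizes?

Two products: 62 bp, 27 bp

The forward primer CTTGATG matches the top strand at positions 119–125, 154–160.
The reverse primer's reverse complement is CCATTCCA, matching at positions 173–180.
Each forward site pairs with the reverse site to give a product ending at position 180: sizes 62, 27 bp.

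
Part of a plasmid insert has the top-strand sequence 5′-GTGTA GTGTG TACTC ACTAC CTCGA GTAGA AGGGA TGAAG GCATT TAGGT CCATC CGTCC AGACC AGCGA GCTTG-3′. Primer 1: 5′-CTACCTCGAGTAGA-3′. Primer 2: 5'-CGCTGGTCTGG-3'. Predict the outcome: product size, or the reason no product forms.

Primer 1 (CTACCTCGAGTAGA) matches the top strand at positions 17–30; it acts as a forward primer.
Primer 2's reverse complement is CCAGACCAGCG, matching the top strand at positions 59–69; it acts as a reverse primer.
The 3' ends face each other across positions 17–69, giving a 53 bp product.

Yes — a 53 bp product.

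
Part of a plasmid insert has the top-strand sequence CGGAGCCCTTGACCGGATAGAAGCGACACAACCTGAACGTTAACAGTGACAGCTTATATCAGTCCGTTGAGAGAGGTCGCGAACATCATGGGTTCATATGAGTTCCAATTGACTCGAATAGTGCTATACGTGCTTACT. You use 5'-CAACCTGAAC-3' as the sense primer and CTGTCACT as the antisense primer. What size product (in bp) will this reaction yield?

24 bp

The forward primer matches the template at positions 29–38.
The reverse primer's reverse complement is AGTGACAG, which matches the template at positions 45–52.
Amplicon spans positions 29–52: 24 bp.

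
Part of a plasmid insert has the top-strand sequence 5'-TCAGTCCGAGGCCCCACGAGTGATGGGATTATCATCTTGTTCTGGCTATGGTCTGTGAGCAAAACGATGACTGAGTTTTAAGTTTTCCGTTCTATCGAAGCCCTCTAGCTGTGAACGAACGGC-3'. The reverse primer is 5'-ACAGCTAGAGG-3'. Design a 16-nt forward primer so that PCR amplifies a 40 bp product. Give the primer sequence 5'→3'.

The reverse primer's reverse complement CCTCTAGCTGT matches the template at positions 102–112, so the product ends at position 112.
A 40 bp product then starts at position 112 − 40 + 1 = 73.
The forward primer is identical to the top strand there: GAGTTTTAAGTTTTCC.

5'-GAGTTTTAAGTTTTCC-3'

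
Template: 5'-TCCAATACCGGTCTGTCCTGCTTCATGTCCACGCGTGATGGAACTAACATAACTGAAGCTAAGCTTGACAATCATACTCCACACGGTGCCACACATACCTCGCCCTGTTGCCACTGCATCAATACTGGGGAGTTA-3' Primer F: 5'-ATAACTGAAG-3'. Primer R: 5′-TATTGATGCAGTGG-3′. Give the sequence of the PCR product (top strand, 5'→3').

Scanning the template, ATAACTGAAG occurs at positions 49–58; this primer anneals to the bottom strand there with its 3' end pointing downstream.
Taking the reverse complement of TATTGATGCAGTGG gives CCACTGCATCAATA, found at positions 111–124 on the template; the primer anneals here to the top strand with its 3' end pointing upstream.
The product is the template from position 49 through 124 (76 bp).

5'-ATAACTGAAGCTAAGCTTGACAATCATACTCCACACGGTGCCACACATACCTCGCCCTGTTGCCACTGCATCAATA-3'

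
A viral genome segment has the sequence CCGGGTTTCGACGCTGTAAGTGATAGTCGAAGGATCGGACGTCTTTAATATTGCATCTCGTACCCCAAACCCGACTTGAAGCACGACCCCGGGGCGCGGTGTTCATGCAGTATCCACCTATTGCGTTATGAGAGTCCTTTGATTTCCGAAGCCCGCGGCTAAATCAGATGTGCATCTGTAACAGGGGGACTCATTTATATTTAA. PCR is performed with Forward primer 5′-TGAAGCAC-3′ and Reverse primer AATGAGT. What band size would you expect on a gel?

119 bp

Scanning the template, TGAAGCAC occurs at positions 77–84; this primer anneals to the bottom strand there with its 3' end pointing downstream.
Reverse complement of the reverse primer: ACTCATT. This occurs on the top strand at positions 189–195.
Amplicon spans positions 77–195: 119 bp.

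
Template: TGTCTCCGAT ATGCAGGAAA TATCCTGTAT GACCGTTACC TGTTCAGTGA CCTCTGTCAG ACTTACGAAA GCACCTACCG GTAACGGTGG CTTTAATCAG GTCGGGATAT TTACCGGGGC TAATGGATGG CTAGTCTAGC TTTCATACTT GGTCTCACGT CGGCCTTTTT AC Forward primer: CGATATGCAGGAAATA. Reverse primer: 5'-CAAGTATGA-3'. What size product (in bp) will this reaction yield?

The forward primer matches the template at positions 7–22.
Reverse complement of the reverse primer: TCATACTTG. This occurs on the top strand at positions 143–151.
Amplicon spans positions 7–151: 145 bp.

145 bp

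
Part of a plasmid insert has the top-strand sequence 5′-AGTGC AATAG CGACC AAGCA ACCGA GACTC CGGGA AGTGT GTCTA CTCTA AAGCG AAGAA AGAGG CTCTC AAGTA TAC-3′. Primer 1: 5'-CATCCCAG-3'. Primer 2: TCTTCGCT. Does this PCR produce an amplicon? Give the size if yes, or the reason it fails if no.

Primer 1 (CATCCCAG) does not match the top strand, and its reverse complement CTGGGATG does not match either.
With no annealing site for primer 1, no amplification occurs.

No product — primer 1 has no binding site in the template.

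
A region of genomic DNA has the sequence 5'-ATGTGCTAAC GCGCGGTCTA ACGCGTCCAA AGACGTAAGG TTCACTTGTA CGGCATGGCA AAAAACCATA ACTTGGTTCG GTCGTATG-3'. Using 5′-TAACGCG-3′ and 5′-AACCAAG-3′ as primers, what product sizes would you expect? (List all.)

72 bp, 60 bp

The forward primer TAACGCG matches the top strand at positions 7–13, 19–25.
The reverse primer's reverse complement is CTTGGTT, matching at positions 72–78.
Each forward site pairs with the reverse site to give a product ending at position 78: sizes 72, 60 bp.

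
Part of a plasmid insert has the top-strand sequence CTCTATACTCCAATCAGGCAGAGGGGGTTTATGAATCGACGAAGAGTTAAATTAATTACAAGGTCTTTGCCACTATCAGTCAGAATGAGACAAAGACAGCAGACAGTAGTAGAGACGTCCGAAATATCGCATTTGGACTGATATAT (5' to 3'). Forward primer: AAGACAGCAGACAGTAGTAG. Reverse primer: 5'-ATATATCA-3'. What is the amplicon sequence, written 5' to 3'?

5'-AAGACAGCAGACAGTAGTAGAGACGTCCGAAATATCGCATTTGGACTGATATAT-3'

The forward primer matches the template at positions 93–112.
Taking the reverse complement of ATATATCA gives TGATATAT, found at positions 139–146 on the template; the primer anneals here to the top strand with its 3' end pointing upstream.
The product is the template from position 93 through 146 (54 bp).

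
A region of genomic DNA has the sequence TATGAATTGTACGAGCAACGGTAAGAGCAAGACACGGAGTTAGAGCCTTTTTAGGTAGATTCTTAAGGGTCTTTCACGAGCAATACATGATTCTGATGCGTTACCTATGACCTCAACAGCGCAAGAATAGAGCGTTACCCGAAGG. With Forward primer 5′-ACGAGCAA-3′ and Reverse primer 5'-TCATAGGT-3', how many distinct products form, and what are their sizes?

Two products: 100 bp, 35 bp

The forward primer ACGAGCAA matches the top strand at positions 11–18, 76–83.
The reverse primer's reverse complement is ACCTATGA, matching at positions 103–110.
Each forward site pairs with the reverse site to give a product ending at position 110: sizes 100, 35 bp.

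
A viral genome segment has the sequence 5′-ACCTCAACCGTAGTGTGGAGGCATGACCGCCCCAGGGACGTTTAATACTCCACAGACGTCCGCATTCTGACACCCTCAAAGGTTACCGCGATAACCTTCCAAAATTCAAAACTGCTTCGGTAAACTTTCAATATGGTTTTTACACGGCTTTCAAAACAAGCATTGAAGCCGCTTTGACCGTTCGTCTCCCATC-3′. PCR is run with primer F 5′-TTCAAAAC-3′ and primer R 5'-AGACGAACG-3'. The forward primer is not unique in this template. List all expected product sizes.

The forward primer TTCAAAAC matches the top strand at positions 105–112, 150–157.
The reverse primer's reverse complement is CGTTCGTCT, matching at positions 179–187.
Each forward site pairs with the reverse site to give a product ending at position 187: sizes 83, 38 bp.

83 bp, 38 bp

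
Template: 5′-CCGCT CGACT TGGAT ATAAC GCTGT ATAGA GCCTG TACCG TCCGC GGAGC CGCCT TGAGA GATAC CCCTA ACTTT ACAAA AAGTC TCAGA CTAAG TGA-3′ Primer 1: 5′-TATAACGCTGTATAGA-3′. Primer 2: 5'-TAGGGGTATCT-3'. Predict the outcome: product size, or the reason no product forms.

Yes — a 56 bp product.

Primer 1 (TATAACGCTGTATAGA) matches the top strand at positions 15–30; it acts as a forward primer.
Primer 2's reverse complement is AGATACCCCTA, matching the top strand at positions 60–70; it acts as a reverse primer.
The 3' ends face each other across positions 15–70, giving a 56 bp product.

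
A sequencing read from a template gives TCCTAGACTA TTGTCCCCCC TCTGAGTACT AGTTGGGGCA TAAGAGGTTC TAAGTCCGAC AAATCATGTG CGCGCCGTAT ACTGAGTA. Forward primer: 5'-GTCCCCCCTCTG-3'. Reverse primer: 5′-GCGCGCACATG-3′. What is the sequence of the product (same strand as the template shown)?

Forward primer GTCCCCCCTCTG is found on the top strand at positions 13–24.
Taking the reverse complement of GCGCGCACATG gives CATGTGCGCGC, found at positions 65–75 on the template; the primer anneals here to the top strand with its 3' end pointing upstream.
The product is the template from position 13 through 75 (63 bp).

5'-GTCCCCCCTCTGAGTACTAGTTGGGGCATAAGAGGTTCTAAGTCCGACAAATCATGTGCGCGC-3'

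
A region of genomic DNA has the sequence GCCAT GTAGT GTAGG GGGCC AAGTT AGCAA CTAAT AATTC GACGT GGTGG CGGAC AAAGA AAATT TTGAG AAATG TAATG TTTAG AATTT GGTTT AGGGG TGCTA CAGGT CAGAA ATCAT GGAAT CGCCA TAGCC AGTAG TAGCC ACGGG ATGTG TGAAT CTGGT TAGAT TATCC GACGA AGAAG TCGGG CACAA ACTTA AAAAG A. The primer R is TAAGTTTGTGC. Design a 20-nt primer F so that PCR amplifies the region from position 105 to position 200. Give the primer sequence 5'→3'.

The reverse primer's reverse complement GCACAAACTTA matches the template at positions 190–200; the product starts at position 105.
The forward primer is identical to the top strand over positions 105–124: ACAGGTCAGAAATCATGGAA.

5'-ACAGGTCAGAAATCATGGAA-3'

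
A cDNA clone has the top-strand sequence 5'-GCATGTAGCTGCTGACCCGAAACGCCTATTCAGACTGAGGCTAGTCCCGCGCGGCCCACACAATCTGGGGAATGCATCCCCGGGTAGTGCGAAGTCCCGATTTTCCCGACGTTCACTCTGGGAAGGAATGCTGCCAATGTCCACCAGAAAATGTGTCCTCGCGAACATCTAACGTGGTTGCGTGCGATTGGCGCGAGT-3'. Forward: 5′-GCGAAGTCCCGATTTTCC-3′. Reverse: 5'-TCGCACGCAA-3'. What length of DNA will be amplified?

99 bp

The forward primer matches the template at positions 89–106.
Taking the reverse complement of TCGCACGCAA gives TTGCGTGCGA, found at positions 178–187 on the template; the primer anneals here to the top strand with its 3' end pointing upstream.
Amplicon spans positions 89–187: 99 bp.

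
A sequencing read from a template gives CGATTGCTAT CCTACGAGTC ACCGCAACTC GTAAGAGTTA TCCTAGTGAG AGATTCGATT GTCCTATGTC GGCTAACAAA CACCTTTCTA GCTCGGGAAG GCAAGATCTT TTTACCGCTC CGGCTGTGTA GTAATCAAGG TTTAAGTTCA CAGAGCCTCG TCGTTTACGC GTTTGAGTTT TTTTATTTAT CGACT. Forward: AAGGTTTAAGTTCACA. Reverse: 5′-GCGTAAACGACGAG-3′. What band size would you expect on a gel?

Scanning the template, AAGGTTTAAGTTCACA occurs at positions 137–152; this primer anneals to the bottom strand there with its 3' end pointing downstream.
The reverse primer's reverse complement is CTCGTCGTTTACGC, which matches the template at positions 157–170.
Product length = (reverse-primer end) − (forward-primer start) + 1 = 170 − 137 + 1 = 34 bp.

34 bp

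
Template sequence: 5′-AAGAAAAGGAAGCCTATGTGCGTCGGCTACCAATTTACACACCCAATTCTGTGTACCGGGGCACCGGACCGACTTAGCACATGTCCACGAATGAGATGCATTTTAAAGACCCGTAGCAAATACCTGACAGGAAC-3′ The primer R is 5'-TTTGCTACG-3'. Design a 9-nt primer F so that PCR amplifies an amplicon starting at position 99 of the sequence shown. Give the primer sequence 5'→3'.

5'-CATTTTAAA-3'

The reverse primer's reverse complement CGTAGCAAA matches the template at positions 112–120; the product starts at position 99.
The forward primer is identical to the top strand over positions 99–107: CATTTTAAA.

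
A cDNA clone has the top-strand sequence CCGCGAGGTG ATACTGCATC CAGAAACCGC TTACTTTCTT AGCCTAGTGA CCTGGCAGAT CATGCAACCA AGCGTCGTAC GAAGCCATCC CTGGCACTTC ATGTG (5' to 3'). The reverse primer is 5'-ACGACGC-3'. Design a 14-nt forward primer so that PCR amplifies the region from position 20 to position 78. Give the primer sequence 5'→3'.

The reverse primer's reverse complement GCGTCGT matches the template at positions 72–78; the product starts at position 20.
The forward primer is identical to the top strand over positions 20–33: CCAGAAACCGCTTA.

5'-CCAGAAACCGCTTA-3'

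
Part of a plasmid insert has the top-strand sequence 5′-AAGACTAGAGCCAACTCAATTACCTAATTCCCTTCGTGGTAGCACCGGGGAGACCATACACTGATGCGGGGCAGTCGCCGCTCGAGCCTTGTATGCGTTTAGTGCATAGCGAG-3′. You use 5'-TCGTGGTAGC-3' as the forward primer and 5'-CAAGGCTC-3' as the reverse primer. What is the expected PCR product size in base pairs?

Forward primer TCGTGGTAGC is found on the top strand at positions 34–43.
The reverse primer's reverse complement is GAGCCTTG, which matches the template at positions 84–91.
Amplicon spans positions 34–91: 58 bp.

58 bp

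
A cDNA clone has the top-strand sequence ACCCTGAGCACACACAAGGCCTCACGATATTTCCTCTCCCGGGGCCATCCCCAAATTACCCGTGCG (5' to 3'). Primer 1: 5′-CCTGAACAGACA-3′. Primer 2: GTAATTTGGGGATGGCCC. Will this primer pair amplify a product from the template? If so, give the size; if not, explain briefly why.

Primer 1 (CCTGAACAGACA) does not match the top strand, and its reverse complement TGTCTGTTCAGG does not match either.
With no annealing site for primer 1, no amplification occurs.

No product — primer 1 has no binding site in the template.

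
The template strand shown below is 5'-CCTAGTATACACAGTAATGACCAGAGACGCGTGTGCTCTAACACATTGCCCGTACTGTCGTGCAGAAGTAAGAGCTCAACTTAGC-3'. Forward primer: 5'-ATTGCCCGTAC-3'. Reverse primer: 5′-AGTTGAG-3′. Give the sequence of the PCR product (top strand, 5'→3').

The forward primer matches the template at positions 45–55.
Reverse complement of the reverse primer: CTCAACT. This occurs on the top strand at positions 75–81.
The product is the template from position 45 through 81 (37 bp).

5'-ATTGCCCGTACTGTCGTGCAGAAGTAAGAGCTCAACT-3'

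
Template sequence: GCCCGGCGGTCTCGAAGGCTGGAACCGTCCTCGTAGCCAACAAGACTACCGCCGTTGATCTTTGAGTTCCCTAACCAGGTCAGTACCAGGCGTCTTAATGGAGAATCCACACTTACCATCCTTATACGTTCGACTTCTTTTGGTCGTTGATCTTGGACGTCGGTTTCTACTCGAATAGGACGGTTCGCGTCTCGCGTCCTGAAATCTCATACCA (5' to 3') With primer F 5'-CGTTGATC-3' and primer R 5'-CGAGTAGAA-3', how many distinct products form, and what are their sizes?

The forward primer CGTTGATC matches the top strand at positions 53–60, 145–152.
The reverse primer's reverse complement is TTCTACTCG, matching at positions 165–173.
Each forward site pairs with the reverse site to give a product ending at position 173: sizes 121, 29 bp.

Two products: 121 bp, 29 bp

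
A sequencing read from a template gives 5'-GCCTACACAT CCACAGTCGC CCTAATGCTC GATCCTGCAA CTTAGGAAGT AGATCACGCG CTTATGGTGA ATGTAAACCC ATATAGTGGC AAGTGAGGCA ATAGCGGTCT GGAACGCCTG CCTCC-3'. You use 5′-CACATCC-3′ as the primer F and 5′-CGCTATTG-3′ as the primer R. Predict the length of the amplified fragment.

Scanning the template, CACATCC occurs at positions 6–12; this primer anneals to the bottom strand there with its 3' end pointing downstream.
Reverse complement of the reverse primer: CAATAGCG. This occurs on the top strand at positions 99–106.
Product length = (reverse-primer end) − (forward-primer start) + 1 = 106 − 6 + 1 = 101 bp.

101 bp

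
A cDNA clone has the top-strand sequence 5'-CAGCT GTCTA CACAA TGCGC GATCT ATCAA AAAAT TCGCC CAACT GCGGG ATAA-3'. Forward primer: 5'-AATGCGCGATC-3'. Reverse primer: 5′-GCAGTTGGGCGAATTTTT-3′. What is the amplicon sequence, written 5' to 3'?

The forward primer matches the template at positions 14–24.
Reverse complement of the reverse primer: AAAAATTCGCCCAACTGC. This occurs on the top strand at positions 30–47.
The product is the template from position 14 through 47 (34 bp).

5'-AATGCGCGATCTATCAAAAAATTCGCCCAACTGC-3'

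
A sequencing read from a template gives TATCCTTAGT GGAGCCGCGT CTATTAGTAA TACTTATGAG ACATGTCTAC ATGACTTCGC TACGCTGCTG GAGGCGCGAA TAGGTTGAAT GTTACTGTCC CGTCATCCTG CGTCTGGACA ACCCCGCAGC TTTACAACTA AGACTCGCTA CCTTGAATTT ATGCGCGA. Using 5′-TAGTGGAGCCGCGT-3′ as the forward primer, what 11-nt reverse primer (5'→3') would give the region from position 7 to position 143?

5'-TCTTAGTTGTA-3'

The product's 3' end on the top strand is position 143.
The reverse primer anneals to the top strand over positions 133–143, i.e. to TACAACTAAGA.
Its sequence written 5'→3' is the reverse complement: TCTTAGTTGTA.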